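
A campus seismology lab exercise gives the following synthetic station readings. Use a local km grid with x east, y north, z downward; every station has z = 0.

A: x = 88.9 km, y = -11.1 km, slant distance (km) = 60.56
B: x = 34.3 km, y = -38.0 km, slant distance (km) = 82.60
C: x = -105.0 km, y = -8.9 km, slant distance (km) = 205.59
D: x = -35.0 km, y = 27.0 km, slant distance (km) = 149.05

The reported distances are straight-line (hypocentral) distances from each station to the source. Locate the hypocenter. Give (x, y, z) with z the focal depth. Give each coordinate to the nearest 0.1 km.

Each station gives a sphere (x−x_i)² + (y−y_i)² + z² = d_i² (stations at z=0).
Subtracting the A sphere from B and C: z² cancels, leaving linear equations in x and y:
-109.2 x − 53.8 y = -8561.18
-387.8 x + 4.4 y = -35521.94
Solving: x ≈ 91.301, y ≈ -26.189 km (keep extra digits for the depth step; rounded: 91.3, -26.2).
Then from the A sphere: z² = 60.56² − (x − 88.9)² − (y + 11.1)² with x = 91.301, y = -26.189, so z ≈ 58.601 ≈ 58.6 km.

x ≈ 91.3 km, y ≈ -26.2 km, depth ≈ 58.6 km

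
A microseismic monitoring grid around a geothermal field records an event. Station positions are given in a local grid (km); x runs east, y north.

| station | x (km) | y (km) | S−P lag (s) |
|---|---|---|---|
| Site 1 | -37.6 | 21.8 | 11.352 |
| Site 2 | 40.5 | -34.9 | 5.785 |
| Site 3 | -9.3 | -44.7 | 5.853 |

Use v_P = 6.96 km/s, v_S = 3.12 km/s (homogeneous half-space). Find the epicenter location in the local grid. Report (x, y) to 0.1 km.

x ≈ 11.8 km, y ≈ -19.2 km

Distance from S−P lag: d = Δt · v_P v_S / (v_P − v_S) = Δt · (6.96·3.12)/(6.96−3.12) ≈ 5.6550·Δt.
So d_Site 1 = 64.20, d_Site 2 = 32.71, d_Site 3 = 33.10 km.
Circle about each station: (x + 37.6)² + (y − 21.8)² = 64.20²; (x − 40.5)² + (y + 34.9)² = 32.71²; (x + 9.3)² + (y + 44.7)² = 33.10².
Subtracting pairs of circle equations eliminates x²+y² and gives linear equations (the radical axes):
156.2 x − 113.4 y = 4020.96
56.6 x − 133.0 y = 3221.61
Solving the 2×2 system: x ≈ 11.8, y ≈ -19.2 km.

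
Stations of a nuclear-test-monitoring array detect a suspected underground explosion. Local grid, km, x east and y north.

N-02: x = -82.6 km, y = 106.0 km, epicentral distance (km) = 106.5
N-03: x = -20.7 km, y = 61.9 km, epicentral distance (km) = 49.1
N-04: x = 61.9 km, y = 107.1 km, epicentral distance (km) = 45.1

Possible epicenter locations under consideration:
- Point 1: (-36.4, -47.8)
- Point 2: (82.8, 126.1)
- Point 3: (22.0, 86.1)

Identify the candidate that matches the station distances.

For each candidate, compare |candidate − station| to the reported distance:
Point 1: residuals N-02 54.1, N-03 61.7, N-04 138.4 → max 138.4 km
Point 2: residuals N-02 60.1, N-03 72.7, N-04 16.9 → max 72.7 km
Point 3: residuals N-02 0.0, N-03 0.0, N-04 0.0 → max 0.0 km
Only Point 3 has all residuals ≈ 0.

Point 3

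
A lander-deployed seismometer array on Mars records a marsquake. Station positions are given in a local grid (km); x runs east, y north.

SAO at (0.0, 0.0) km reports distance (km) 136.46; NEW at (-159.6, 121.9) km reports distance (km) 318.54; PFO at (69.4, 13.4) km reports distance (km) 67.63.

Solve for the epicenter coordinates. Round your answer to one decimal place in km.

(136.4, 4.2)

Circle about each station: x² + y² = 136.46²; (x + 159.6)² + (y − 121.9)² = 318.54²; (x − 69.4)² + (y − 13.4)² = 67.63².
Subtracting the SAO equation from the NEW and PFO equations removes the quadratic terms:
-319.2 x + 243.8 y = -42514.63
138.8 x + 26.8 y = 19043.43
Solving the 2×2 system: x ≈ 136.4, y ≈ 4.2 km.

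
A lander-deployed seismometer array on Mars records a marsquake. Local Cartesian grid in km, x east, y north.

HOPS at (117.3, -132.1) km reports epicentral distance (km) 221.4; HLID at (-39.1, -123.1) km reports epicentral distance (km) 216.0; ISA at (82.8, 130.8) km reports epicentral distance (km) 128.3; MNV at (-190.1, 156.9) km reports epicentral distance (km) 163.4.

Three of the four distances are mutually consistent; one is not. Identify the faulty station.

HOPS

Solve using three stations at a time. Using HLID, ISA, MNV (subtract circle equations pairwise → linear system) gives (x, y) ≈ (-39.8, 92.9).
Distances from that point to each station vs reported:
  HOPS: calculated 274.4 vs reported 221.4 → residual 53.0 km
  HLID: calculated 216.0 vs reported 216.0 → residual 0.0 km
  ISA: calculated 128.3 vs reported 128.3 → residual 0.0 km
  MNV: calculated 163.4 vs reported 163.4 → residual 0.0 km
HLID, ISA, MNV are mutually consistent (residuals ≈ 0); HOPS is off by 53.0 km.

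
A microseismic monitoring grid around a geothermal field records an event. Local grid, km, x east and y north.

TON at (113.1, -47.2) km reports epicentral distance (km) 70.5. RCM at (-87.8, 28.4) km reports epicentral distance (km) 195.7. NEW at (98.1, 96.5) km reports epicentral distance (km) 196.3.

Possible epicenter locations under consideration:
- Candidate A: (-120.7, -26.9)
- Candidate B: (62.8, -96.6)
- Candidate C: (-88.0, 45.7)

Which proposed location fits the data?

For each candidate, compare |candidate − station| to the reported distance:
Candidate A: residuals TON 164.2, RCM 131.4, NEW 54.9 → max 164.2 km
Candidate B: residuals TON 0.0, RCM 0.0, NEW 0.0 → max 0.0 km
Candidate C: residuals TON 151.0, RCM 178.4, NEW 3.4 → max 178.4 km
Only Candidate B has all residuals ≈ 0.

Candidate B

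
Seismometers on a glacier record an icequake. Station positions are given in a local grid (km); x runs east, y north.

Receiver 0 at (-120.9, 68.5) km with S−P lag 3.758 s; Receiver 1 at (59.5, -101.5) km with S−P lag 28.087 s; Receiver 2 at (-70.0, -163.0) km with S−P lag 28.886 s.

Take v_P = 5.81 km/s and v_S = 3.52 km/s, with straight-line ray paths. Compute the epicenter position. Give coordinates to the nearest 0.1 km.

(-98.4, 93.4)

Distance from S−P lag: d = Δt · v_P v_S / (v_P − v_S) = Δt · (5.81·3.52)/(5.81−3.52) ≈ 8.9307·Δt.
So d_Receiver 0 = 33.56, d_Receiver 1 = 250.84, d_Receiver 2 = 257.97 km.
Circle about each station: (x + 120.9)² + (y − 68.5)² = 33.56²; (x − 59.5)² + (y + 101.5)² = 250.84²; (x + 70.0)² + (y + 163.0)² = 257.97².
Subtracting the Receiver 0 equation from the Receiver 1 and Receiver 2 equations removes the quadratic terms:
360.8 x − 340.0 y = -67260.99
101.8 x − 463.0 y = -53262.31
Solving the 2×2 system: x ≈ -98.4, y ≈ 93.4 km.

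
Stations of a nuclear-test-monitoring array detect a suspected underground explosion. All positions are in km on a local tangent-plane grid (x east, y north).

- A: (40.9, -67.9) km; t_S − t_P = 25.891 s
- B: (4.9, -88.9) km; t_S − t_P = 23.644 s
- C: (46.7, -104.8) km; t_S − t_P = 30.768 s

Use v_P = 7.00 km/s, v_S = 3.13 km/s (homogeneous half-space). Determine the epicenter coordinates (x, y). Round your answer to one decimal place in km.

Distance from S−P lag: d = Δt · v_P v_S / (v_P − v_S) = Δt · (7.00·3.13)/(7.00−3.13) ≈ 5.6615·Δt.
So d_A = 146.58, d_B = 133.86, d_C = 174.19 km.
Circle about each station: (x − 40.9)² + (y + 67.9)² = 146.58²; (x − 4.9)² + (y + 88.9)² = 133.86²; (x − 46.7)² + (y + 104.8)² = 174.19².
Subtracting pairs of circle equations eliminates x²+y² and gives linear equations (the radical axes):
-72.0 x − 42.0 y = 5211.20
11.6 x − 73.8 y = -1975.75
Solving the 2×2 system: x ≈ -80.6, y ≈ 14.1 km.

(-80.6, 14.1)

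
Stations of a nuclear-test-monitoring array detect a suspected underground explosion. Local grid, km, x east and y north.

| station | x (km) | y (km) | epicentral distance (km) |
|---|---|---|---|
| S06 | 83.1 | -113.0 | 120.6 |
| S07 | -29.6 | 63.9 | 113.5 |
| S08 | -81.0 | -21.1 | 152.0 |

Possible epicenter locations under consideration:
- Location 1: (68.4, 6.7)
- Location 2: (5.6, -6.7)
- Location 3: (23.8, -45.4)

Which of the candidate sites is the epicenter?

For each candidate, compare |candidate − station| to the reported distance:
Location 1: residuals S06 0.0, S07 0.0, S08 0.0 → max 0.0 km
Location 2: residuals S06 11.0, S07 34.6, S08 64.2 → max 64.2 km
Location 3: residuals S06 30.7, S07 8.1, S08 44.4 → max 44.4 km
Only Location 1 has all residuals ≈ 0.

Location 1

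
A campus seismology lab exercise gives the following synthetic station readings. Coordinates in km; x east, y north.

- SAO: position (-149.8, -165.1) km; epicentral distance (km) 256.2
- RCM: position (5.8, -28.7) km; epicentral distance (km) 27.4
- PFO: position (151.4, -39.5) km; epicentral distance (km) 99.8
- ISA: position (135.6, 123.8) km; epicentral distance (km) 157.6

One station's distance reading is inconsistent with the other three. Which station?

Solve using three stations at a time. Using SAO, PFO, ISA (subtract circle equations pairwise → linear system) gives (x, y) ≈ (55.5, -11.9).
Distances from that point to each station vs reported:
  SAO: calculated 256.2 vs reported 256.2 → residual 0.0 km
  RCM: calculated 52.5 vs reported 27.4 → residual 25.1 km
  PFO: calculated 99.8 vs reported 99.8 → residual 0.0 km
  ISA: calculated 157.6 vs reported 157.6 → residual 0.0 km
SAO, PFO, ISA are mutually consistent (residuals ≈ 0); RCM is off by 25.1 km.

RCM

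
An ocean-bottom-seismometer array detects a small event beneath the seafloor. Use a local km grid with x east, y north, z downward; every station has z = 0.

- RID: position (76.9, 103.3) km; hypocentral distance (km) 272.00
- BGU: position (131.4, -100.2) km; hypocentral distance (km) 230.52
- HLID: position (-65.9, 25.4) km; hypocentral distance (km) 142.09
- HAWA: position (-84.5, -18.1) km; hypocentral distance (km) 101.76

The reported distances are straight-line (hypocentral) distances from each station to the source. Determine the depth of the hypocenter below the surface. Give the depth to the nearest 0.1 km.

Each station gives a sphere (x−x_i)² + (y−y_i)² + z² = d_i² (stations at z=0).
Subtracting the RID sphere from BGU and HLID: z² cancels, leaving linear equations in x and y:
109.0 x − 407.0 y = 31566.03
-285.6 x − 155.8 y = 42197.90
Solving: x ≈ -92.001, y ≈ -102.197 km (keep extra digits for the depth step; rounded: -92.0, -102.2).
Then from the RID sphere: z² = 272.00² − (x − 76.9)² − (y − 103.3)² with x = -92.001, y = -102.197, so z ≈ 56.811 ≈ 56.8 km.

56.8 km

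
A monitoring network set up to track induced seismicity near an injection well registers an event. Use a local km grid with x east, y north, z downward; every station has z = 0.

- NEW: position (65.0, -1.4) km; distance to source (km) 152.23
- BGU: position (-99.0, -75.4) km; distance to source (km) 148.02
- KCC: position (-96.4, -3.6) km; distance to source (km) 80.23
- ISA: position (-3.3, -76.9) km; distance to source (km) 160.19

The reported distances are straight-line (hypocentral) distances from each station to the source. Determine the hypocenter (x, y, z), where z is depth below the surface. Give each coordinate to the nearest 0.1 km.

(-68.5, 67.2, 25.4)

Each station gives a sphere (x−x_i)² + (y−y_i)² + z² = d_i² (stations at z=0).
Subtracting the NEW sphere from BGU and KCC: z² cancels, leaving linear equations in x and y:
-328.0 x − 148.0 y = 12523.25
-322.8 x − 4.4 y = 21816.08
Solving: x ≈ -68.500, y ≈ 67.194 km (keep extra digits for the depth step; rounded: -68.5, 67.2).
Then from the NEW sphere: z² = 152.23² − (x − 65.0)² − (y + 1.4)² with x = -68.500, y = 67.194, so z ≈ 25.428 ≈ 25.4 km.
Check against ISA (with the unrounded solution): distance 160.19 ≈ 160.19 km. ✓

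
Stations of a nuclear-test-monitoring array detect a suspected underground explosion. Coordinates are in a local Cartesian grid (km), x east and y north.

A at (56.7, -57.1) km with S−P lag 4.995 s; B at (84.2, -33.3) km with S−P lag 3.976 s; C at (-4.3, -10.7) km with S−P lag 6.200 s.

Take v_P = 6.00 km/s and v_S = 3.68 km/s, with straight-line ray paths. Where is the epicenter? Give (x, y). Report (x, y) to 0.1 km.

x ≈ 54.7 km, y ≈ -9.6 km

Distance from S−P lag: d = Δt · v_P v_S / (v_P − v_S) = Δt · (6.00·3.68)/(6.00−3.68) ≈ 9.5172·Δt.
So d_A = 47.54, d_B = 37.84, d_C = 59.01 km.
Circle about each station: (x − 56.7)² + (y + 57.1)² = 47.54²; (x − 84.2)² + (y + 33.3)² = 37.84²; (x + 4.3)² + (y + 10.7)² = 59.01².
Subtracting the A equation from the B and C equations removes the quadratic terms:
55.0 x + 47.6 y = 2551.42
-122.0 x + 92.8 y = -7564.45
Solving the 2×2 system: x ≈ 54.7, y ≈ -9.6 km.
Check against A (with the unrounded x, y): √((x − 56.7)²+(y + 57.1)²) = 47.54 ≈ 47.54 km. ✓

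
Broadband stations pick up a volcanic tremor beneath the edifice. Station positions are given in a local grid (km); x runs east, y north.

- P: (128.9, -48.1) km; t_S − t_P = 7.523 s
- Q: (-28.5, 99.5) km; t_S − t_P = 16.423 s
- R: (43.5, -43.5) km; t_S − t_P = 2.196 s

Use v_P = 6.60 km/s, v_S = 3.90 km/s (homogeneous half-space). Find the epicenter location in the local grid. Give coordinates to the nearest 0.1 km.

Distance from S−P lag: d = Δt · v_P v_S / (v_P − v_S) = Δt · (6.60·3.90)/(6.60−3.90) ≈ 9.5333·Δt.
So d_P = 71.72, d_Q = 156.57, d_R = 20.94 km.
Circle about each station: (x − 128.9)² + (y + 48.1)² = 71.72²; (x + 28.5)² + (y − 99.5)² = 156.57²; (x − 43.5)² + (y + 43.5)² = 20.94².
Subtracting pairs of circle equations eliminates x²+y² and gives linear equations (the radical axes):
-314.8 x + 295.2 y = -27586.73
-170.8 x + 9.2 y = -10439.05
Solving the 2×2 system: x ≈ 59.5, y ≈ -30.0 km.

59.5 km east, -30.0 km north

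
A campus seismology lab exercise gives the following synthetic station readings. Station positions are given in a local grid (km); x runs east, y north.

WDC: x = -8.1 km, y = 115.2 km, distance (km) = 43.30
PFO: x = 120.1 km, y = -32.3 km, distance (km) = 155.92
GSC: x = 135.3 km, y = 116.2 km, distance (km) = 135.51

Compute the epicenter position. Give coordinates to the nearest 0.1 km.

Circle about each station: (x + 8.1)² + (y − 115.2)² = 43.30²; (x − 120.1)² + (y + 32.3)² = 155.92²; (x − 135.3)² + (y − 116.2)² = 135.51².
Subtracting pairs of circle equations eliminates x²+y² and gives linear equations (the radical axes):
256.4 x − 295.0 y = -20305.51
286.8 x + 2.0 y = 1983.81
Solving the 2×2 system: x ≈ 6.4, y ≈ 74.4 km.

6.4 km east, 74.4 km north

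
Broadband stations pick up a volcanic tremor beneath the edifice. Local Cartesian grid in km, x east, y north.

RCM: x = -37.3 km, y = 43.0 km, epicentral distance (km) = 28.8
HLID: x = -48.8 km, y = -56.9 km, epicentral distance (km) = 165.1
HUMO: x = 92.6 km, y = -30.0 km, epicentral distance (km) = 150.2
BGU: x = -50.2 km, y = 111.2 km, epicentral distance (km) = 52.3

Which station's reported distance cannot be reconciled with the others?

Solve using three stations at a time. Using RCM, HUMO, BGU (subtract circle equations pairwise → linear system) gives (x, y) ≈ (-21.8, 67.3).
Distances from that point to each station vs reported:
  RCM: calculated 28.8 vs reported 28.8 → residual 0.0 km
  HLID: calculated 127.1 vs reported 165.1 → residual 38.0 km
  HUMO: calculated 150.2 vs reported 150.2 → residual 0.0 km
  BGU: calculated 52.3 vs reported 52.3 → residual 0.0 km
RCM, HUMO, BGU are mutually consistent (residuals ≈ 0); HLID is off by 38.0 km.

HLID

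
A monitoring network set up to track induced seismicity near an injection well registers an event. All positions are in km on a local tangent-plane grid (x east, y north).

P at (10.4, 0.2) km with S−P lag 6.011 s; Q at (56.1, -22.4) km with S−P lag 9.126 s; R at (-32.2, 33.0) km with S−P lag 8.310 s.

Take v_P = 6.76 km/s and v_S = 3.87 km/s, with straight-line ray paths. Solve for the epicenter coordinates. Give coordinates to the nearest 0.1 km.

Distance from S−P lag: d = Δt · v_P v_S / (v_P − v_S) = Δt · (6.76·3.87)/(6.76−3.87) ≈ 9.0523·Δt.
So d_P = 54.41, d_Q = 82.61, d_R = 75.22 km.
Circle about each station: (x − 10.4)² + (y − 0.2)² = 54.41²; (x − 56.1)² + (y + 22.4)² = 82.61²; (x + 32.2)² + (y − 33.0)² = 75.22².
Subtracting pairs of circle equations eliminates x²+y² and gives linear equations (the radical axes):
91.4 x − 45.2 y = -323.19
-85.2 x + 65.6 y = -679.96
Solving the 2×2 system: x ≈ -24.2, y ≈ -41.8 km.
Check against P (with the unrounded x, y): √((x − 10.4)²+(y − 0.2)²) = 54.44 ≈ 54.41 km. ✓

x ≈ -24.2 km, y ≈ -41.8 km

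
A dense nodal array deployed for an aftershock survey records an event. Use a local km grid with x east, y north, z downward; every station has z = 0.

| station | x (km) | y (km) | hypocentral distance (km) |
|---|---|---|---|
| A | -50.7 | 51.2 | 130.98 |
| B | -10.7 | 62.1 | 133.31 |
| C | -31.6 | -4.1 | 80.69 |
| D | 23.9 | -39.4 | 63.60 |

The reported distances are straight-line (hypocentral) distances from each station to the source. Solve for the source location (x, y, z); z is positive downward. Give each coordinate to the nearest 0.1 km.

Each station gives a sphere (x−x_i)² + (y−y_i)² + z² = d_i² (stations at z=0).
Subtracting the A sphere from B and C: z² cancels, leaving linear equations in x and y:
80.0 x + 21.8 y = -1836.83
38.2 x − 110.6 y = 6468.32
Solving: x ≈ -6.419, y ≈ -60.701 km (keep extra digits for the depth step; rounded: -6.4, -60.7).
Then from the A sphere: z² = 130.98² − (x + 50.7)² − (y − 51.2)² with x = -6.419, y = -60.701, so z ≈ 51.702 ≈ 51.7 km.

(-6.4, -60.7, 51.7)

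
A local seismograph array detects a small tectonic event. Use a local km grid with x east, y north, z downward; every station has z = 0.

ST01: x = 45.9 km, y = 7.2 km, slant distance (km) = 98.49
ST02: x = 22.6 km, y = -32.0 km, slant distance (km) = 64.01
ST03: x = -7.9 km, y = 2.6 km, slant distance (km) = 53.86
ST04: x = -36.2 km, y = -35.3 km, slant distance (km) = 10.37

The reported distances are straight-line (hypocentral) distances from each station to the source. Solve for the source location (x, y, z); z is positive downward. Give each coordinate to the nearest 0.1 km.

x ≈ -40.4 km, y ≈ -39.5 km, depth ≈ 8.5 km

Each station gives a sphere (x−x_i)² + (y−y_i)² + z² = d_i² (stations at z=0).
Subtracting the ST01 sphere from ST02 and ST03: z² cancels, leaving linear equations in x and y:
-46.6 x − 78.4 y = 4979.11
-107.6 x − 9.2 y = 4709.90
Solving: x ≈ -40.395, y ≈ -39.499 km (keep extra digits for the depth step; rounded: -40.4, -39.5).
Then from the ST01 sphere: z² = 98.49² − (x − 45.9)² − (y − 7.2)² with x = -40.395, y = -39.499, so z ≈ 8.524 ≈ 8.5 km.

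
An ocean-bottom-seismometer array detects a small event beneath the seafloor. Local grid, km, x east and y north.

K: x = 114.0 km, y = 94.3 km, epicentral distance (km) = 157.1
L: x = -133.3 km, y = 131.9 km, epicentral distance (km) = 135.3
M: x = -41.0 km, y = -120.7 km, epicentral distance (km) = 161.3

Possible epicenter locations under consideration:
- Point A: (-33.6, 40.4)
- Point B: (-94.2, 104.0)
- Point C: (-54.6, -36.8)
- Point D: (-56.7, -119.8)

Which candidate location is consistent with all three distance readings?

Point A

For each candidate, compare |candidate − station| to the reported distance:
Point A: residuals K 0.0, L 0.0, M 0.0 → max 0.0 km
Point B: residuals K 51.3, L 87.3, M 69.6 → max 87.3 km
Point C: residuals K 56.5, L 50.9, M 76.3 → max 76.3 km
Point D: residuals K 116.7, L 127.8, M 145.6 → max 145.6 km
Only Point A has all residuals ≈ 0.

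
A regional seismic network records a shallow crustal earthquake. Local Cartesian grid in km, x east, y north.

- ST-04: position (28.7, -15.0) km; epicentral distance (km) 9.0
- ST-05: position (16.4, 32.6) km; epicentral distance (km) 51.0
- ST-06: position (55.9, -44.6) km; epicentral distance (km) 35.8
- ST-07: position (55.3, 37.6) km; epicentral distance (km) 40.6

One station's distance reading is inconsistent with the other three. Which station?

Solve using three stations at a time. Using ST-04, ST-05, ST-06 (subtract circle equations pairwise → linear system) gives (x, y) ≈ (37.7, -13.8).
Distances from that point to each station vs reported:
  ST-04: calculated 9.1 vs reported 9.0 → residual 0.1 km
  ST-05: calculated 51.0 vs reported 51.0 → residual 0.0 km
  ST-06: calculated 35.8 vs reported 35.8 → residual 0.0 km
  ST-07: calculated 54.3 vs reported 40.6 → residual 13.7 km
ST-04, ST-05, ST-06 are mutually consistent (residuals ≈ 0); ST-07 is off by 13.7 km.

ST-07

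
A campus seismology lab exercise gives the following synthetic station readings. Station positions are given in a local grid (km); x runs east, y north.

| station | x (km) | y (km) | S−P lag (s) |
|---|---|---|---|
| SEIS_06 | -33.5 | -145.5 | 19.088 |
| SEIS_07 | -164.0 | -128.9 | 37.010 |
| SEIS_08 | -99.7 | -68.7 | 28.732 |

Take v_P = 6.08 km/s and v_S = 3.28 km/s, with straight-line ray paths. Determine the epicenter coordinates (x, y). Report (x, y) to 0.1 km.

Distance from S−P lag: d = Δt · v_P v_S / (v_P − v_S) = Δt · (6.08·3.28)/(6.08−3.28) ≈ 7.1223·Δt.
So d_SEIS_06 = 135.95, d_SEIS_07 = 263.60, d_SEIS_08 = 204.64 km.
Circle about each station: (x + 33.5)² + (y + 145.5)² = 135.95²; (x + 164.0)² + (y + 128.9)² = 263.60²; (x + 99.7)² + (y + 68.7)² = 204.64².
Subtracting pairs of circle equations eliminates x²+y² and gives linear equations (the radical axes):
-261.0 x + 33.2 y = -29783.85
-132.4 x + 153.6 y = -31027.85
Solving the 2×2 system: x ≈ 99.3, y ≈ -116.4 km.
Check against SEIS_06 (with the unrounded x, y): √((x + 33.5)²+(y + 145.5)²) = 135.96 ≈ 135.95 km. ✓

x ≈ 99.3 km, y ≈ -116.4 km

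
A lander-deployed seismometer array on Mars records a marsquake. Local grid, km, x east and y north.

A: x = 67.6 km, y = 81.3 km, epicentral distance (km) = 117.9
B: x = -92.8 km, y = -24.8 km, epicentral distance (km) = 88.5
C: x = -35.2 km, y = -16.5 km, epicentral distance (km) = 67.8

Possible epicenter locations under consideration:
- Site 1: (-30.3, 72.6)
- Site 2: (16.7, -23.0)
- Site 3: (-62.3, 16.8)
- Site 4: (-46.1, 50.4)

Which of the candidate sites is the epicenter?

Site 4

For each candidate, compare |candidate − station| to the reported distance:
Site 1: residuals A 19.6, B 27.2, C 21.4 → max 27.2 km
Site 2: residuals A 1.8, B 21.0, C 15.5 → max 21.0 km
Site 3: residuals A 27.1, B 36.9, C 24.9 → max 36.9 km
Site 4: residuals A 0.1, B 0.0, C 0.0 → max 0.1 km
Only Site 4 has all residuals ≈ 0.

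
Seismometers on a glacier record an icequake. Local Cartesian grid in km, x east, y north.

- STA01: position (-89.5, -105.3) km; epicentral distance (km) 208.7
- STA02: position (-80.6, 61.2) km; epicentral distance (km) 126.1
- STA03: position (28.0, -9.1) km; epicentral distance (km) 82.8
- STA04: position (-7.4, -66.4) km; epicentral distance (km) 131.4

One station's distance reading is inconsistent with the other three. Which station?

STA03

Solve using three stations at a time. Using STA01, STA02, STA04 (subtract circle equations pairwise → linear system) gives (x, y) ≈ (45.4, 54.0).
Distances from that point to each station vs reported:
  STA01: calculated 208.8 vs reported 208.7 → residual 0.1 km
  STA02: calculated 126.2 vs reported 126.1 → residual 0.1 km
  STA03: calculated 65.5 vs reported 82.8 → residual 17.3 km
  STA04: calculated 131.5 vs reported 131.4 → residual 0.1 km
STA01, STA02, STA04 are mutually consistent (residuals ≈ 0); STA03 is off by 17.3 km.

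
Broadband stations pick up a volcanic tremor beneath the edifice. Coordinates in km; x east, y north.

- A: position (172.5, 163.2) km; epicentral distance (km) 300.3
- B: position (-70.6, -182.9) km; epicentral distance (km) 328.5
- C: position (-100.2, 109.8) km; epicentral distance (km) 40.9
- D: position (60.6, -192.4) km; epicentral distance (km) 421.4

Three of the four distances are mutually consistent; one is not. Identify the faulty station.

D

Solve using three stations at a time. Using A, B, C (subtract circle equations pairwise → linear system) gives (x, y) ≈ (-127.0, 140.7).
Distances from that point to each station vs reported:
  A: calculated 300.3 vs reported 300.3 → residual 0.0 km
  B: calculated 328.5 vs reported 328.5 → residual 0.0 km
  C: calculated 40.9 vs reported 40.9 → residual 0.0 km
  D: calculated 382.3 vs reported 421.4 → residual 39.1 km
A, B, C are mutually consistent (residuals ≈ 0); D is off by 39.1 km.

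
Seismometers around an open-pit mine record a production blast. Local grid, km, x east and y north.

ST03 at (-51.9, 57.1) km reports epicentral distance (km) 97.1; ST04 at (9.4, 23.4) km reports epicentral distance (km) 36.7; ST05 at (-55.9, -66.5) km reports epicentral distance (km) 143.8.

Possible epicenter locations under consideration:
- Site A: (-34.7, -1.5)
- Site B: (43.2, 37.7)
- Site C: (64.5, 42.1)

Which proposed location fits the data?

Site B

For each candidate, compare |candidate − station| to the reported distance:
Site A: residuals ST03 36.0, ST04 13.9, ST05 75.4 → max 75.4 km
Site B: residuals ST03 0.0, ST04 0.0, ST05 0.0 → max 0.0 km
Site C: residuals ST03 20.3, ST04 21.5, ST05 18.3 → max 21.5 km
Only Site B has all residuals ≈ 0.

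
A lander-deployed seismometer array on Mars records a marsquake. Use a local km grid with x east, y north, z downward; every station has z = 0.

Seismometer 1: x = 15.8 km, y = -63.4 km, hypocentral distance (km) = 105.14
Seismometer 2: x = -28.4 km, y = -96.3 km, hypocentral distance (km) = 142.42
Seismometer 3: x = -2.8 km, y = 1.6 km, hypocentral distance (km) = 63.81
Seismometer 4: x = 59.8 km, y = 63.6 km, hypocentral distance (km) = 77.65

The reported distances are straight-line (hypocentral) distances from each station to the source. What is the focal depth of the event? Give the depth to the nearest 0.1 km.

Each station gives a sphere (x−x_i)² + (y−y_i)² + z² = d_i² (stations at z=0).
Subtracting the Seismometer 1 sphere from Seismometer 2 and Seismometer 3: z² cancels, leaving linear equations in x and y:
-88.4 x − 65.8 y = -3417.99
-37.2 x + 130.0 y = 2723.90
Solving: x ≈ 19.018, y ≈ 26.395 km (keep extra digits for the depth step; rounded: 19.0, 26.4).
Then from the Seismometer 1 sphere: z² = 105.14² − (x − 15.8)² − (y + 63.4)² with x = 19.018, y = 26.395, so z ≈ 54.598 ≈ 54.6 km.

depth ≈ 54.6 km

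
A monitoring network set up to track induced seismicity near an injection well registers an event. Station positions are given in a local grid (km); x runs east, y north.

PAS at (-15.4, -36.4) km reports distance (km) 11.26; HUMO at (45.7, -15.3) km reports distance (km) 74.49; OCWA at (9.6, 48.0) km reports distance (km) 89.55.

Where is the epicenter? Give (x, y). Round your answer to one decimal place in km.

(-26.4, -34.0)

Circle about each station: (x + 15.4)² + (y + 36.4)² = 11.26²; (x − 45.7)² + (y + 15.3)² = 74.49²; (x − 9.6)² + (y − 48.0)² = 89.55².
Subtracting pairs of circle equations eliminates x²+y² and gives linear equations (the radical axes):
122.2 x + 42.2 y = -4661.51
50.0 x + 168.8 y = -7058.37
Solving the 2×2 system: x ≈ -26.4, y ≈ -34.0 km.
Check against PAS (with the unrounded x, y): √((x + 15.4)²+(y + 36.4)²) = 11.27 ≈ 11.26 km. ✓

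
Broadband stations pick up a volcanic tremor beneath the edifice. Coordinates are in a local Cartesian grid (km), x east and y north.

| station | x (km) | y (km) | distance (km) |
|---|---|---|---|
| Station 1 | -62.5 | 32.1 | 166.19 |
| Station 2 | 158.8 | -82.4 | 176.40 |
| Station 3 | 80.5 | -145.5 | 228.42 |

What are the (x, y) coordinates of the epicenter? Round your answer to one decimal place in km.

(95.9, 82.4)

Circle about each station: (x + 62.5)² + (y − 32.1)² = 166.19²; (x − 158.8)² + (y + 82.4)² = 176.40²; (x − 80.5)² + (y + 145.5)² = 228.42².
Subtracting the Station 1 equation from the Station 2 and Station 3 equations removes the quadratic terms:
442.6 x − 229.0 y = 23572.70
286.0 x − 355.2 y = -1842.74
Solving the 2×2 system: x ≈ 95.9, y ≈ 82.4 km.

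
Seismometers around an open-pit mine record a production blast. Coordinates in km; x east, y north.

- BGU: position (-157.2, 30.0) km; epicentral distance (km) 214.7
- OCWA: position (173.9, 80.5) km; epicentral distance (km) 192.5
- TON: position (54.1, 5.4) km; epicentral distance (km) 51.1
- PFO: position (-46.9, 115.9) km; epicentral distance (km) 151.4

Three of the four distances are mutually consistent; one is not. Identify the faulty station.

BGU

Solve using three stations at a time. Using OCWA, TON, PFO (subtract circle equations pairwise → linear system) gives (x, y) ≈ (12.0, -23.6).
Distances from that point to each station vs reported:
  BGU: calculated 177.5 vs reported 214.7 → residual 37.2 km
  OCWA: calculated 192.5 vs reported 192.5 → residual 0.0 km
  TON: calculated 51.2 vs reported 51.1 → residual 0.1 km
  PFO: calculated 151.4 vs reported 151.4 → residual 0.0 km
OCWA, TON, PFO are mutually consistent (residuals ≈ 0); BGU is off by 37.2 km.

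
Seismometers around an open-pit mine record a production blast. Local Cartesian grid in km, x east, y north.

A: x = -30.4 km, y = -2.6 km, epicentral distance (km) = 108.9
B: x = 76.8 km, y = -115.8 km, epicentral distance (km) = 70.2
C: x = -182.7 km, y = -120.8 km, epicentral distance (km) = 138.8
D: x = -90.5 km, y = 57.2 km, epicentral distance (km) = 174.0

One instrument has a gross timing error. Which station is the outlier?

Solve using three stations at a time. Using A, C, D (subtract circle equations pairwise → linear system) gives (x, y) ≈ (-44.4, -110.5).
Distances from that point to each station vs reported:
  A: calculated 108.8 vs reported 108.9 → residual 0.1 km
  B: calculated 121.3 vs reported 70.2 → residual 51.1 km
  C: calculated 138.7 vs reported 138.8 → residual 0.1 km
  D: calculated 173.9 vs reported 174.0 → residual 0.1 km
A, C, D are mutually consistent (residuals ≈ 0); B is off by 51.1 km.

B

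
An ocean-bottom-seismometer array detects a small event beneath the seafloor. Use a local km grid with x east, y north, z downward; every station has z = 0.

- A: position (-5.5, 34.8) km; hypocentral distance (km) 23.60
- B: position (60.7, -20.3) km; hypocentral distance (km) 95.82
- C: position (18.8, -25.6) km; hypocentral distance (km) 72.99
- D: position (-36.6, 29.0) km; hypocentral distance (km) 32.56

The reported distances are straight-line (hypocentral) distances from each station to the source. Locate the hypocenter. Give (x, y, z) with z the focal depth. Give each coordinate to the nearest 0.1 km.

Each station gives a sphere (x−x_i)² + (y−y_i)² + z² = d_i² (stations at z=0).
Subtracting the A sphere from B and C: z² cancels, leaving linear equations in x and y:
132.4 x − 110.2 y = -5769.22
48.6 x − 120.8 y = -5003.07
Solving: x ≈ -13.685, y ≈ 35.910 km (keep extra digits for the depth step; rounded: -13.7, 35.9).
Then from the A sphere: z² = 23.60² − (x + 5.5)² − (y − 34.8)² with x = -13.685, y = 35.910, so z ≈ 22.107 ≈ 22.1 km.

(-13.7, 35.9, 22.1)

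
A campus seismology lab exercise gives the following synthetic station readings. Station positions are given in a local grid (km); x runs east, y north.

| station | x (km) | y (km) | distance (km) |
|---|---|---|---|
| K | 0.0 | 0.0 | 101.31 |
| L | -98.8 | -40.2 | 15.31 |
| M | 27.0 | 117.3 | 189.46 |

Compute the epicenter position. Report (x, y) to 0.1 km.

-98.2 km east, -24.9 km north

Circle about each station: x² + y² = 101.31²; (x + 98.8)² + (y + 40.2)² = 15.31²; (x − 27.0)² + (y − 117.3)² = 189.46².
Subtracting the K equation from the L and M equations removes the quadratic terms:
-197.6 x − 80.4 y = 21406.80
54.0 x + 234.6 y = -11143.09
Solving the 2×2 system: x ≈ -98.2, y ≈ -24.9 km.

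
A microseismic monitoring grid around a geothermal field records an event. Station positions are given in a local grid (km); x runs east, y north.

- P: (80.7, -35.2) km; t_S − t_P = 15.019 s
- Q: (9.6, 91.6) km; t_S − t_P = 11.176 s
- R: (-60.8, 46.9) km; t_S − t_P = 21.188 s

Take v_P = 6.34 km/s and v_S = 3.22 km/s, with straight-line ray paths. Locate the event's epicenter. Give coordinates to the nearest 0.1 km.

Distance from S−P lag: d = Δt · v_P v_S / (v_P − v_S) = Δt · (6.34·3.22)/(6.34−3.22) ≈ 6.5432·Δt.
So d_P = 98.27, d_Q = 73.13, d_R = 138.64 km.
Circle about each station: (x − 80.7)² + (y + 35.2)² = 98.27²; (x − 9.6)² + (y − 91.6)² = 73.13²; (x + 60.8)² + (y − 46.9)² = 138.64².
Subtracting pairs of circle equations eliminates x²+y² and gives linear equations (the radical axes):
-142.2 x + 253.6 y = 5040.19
-283.0 x + 164.2 y = -11419.34
Solving the 2×2 system: x ≈ 76.9, y ≈ 63.0 km.

76.9 km east, 63.0 km north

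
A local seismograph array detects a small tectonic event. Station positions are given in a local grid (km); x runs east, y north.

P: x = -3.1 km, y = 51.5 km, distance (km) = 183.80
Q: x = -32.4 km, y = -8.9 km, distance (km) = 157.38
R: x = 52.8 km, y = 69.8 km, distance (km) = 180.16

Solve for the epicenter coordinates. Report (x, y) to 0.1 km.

Circle about each station: (x + 3.1)² + (y − 51.5)² = 183.80²; (x + 32.4)² + (y + 8.9)² = 157.38²; (x − 52.8)² + (y − 69.8)² = 180.16².
Subtracting pairs of circle equations eliminates x²+y² and gives linear equations (the radical axes):
-58.6 x − 120.8 y = 7481.09
111.8 x + 36.6 y = 6322.83
Solving the 2×2 system: x ≈ 91.3, y ≈ -106.2 km.

91.3 km east, -106.2 km north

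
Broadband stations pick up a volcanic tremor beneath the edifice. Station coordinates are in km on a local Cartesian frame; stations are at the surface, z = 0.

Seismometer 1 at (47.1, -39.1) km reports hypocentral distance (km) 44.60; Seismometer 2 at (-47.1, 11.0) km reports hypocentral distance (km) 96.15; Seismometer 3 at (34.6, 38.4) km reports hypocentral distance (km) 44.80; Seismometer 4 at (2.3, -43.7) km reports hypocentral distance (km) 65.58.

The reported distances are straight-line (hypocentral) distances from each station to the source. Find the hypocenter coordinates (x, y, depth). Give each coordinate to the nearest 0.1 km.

Each station gives a sphere (x−x_i)² + (y−y_i)² + z² = d_i² (stations at z=0).
Subtracting the Seismometer 1 sphere from Seismometer 2 and Seismometer 3: z² cancels, leaving linear equations in x and y:
-188.4 x + 100.2 y = -8663.47
-25.0 x + 155.0 y = -1093.38
Solving: x ≈ 46.196, y ≈ 0.397 km (keep extra digits for the depth step; rounded: 46.2, 0.4).
Then from the Seismometer 1 sphere: z² = 44.60² − (x − 47.1)² − (y + 39.1)² with x = 46.196, y = 0.397, so z ≈ 20.696 ≈ 20.7 km.

x ≈ 46.2 km, y ≈ 0.4 km, depth ≈ 20.7 km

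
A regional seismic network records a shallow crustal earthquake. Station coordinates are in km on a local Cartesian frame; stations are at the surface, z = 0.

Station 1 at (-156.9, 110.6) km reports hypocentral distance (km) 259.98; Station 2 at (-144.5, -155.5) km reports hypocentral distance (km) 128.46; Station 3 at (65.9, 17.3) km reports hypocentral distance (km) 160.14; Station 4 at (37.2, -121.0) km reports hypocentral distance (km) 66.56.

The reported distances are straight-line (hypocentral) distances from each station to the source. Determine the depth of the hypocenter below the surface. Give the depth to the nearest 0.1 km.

z ≈ 21.3 km

Each station gives a sphere (x−x_i)² + (y−y_i)² + z² = d_i² (stations at z=0).
Subtracting the Station 1 sphere from Station 2 and Station 3: z² cancels, leaving linear equations in x and y:
24.8 x − 532.2 y = 59298.16
445.6 x − 186.6 y = 9736.91
Solving: x ≈ -25.301, y ≈ -112.600 km (keep extra digits for the depth step; rounded: -25.3, -112.6).
Then from the Station 1 sphere: z² = 259.98² − (x + 156.9)² − (y − 110.6)² with x = -25.301, y = -112.600, so z ≈ 21.285 ≈ 21.3 km.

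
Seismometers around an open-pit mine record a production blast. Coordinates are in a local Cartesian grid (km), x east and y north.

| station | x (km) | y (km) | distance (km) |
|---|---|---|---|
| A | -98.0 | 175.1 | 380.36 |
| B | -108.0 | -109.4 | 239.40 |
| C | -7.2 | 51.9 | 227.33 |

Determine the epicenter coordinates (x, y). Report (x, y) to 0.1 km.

(130.6, -128.9)

Circle about each station: (x + 98.0)² + (y − 175.1)² = 380.36²; (x + 108.0)² + (y + 109.4)² = 239.40²; (x + 7.2)² + (y − 51.9)² = 227.33².
Subtracting pairs of circle equations eliminates x²+y² and gives linear equations (the radical axes):
-20.0 x − 569.0 y = 70729.72
181.6 x − 246.4 y = 55476.24
Solving the 2×2 system: x ≈ 130.6, y ≈ -128.9 km.
Check against A (with the unrounded x, y): √((x + 98.0)²+(y − 175.1)²) = 380.35 ≈ 380.36 km. ✓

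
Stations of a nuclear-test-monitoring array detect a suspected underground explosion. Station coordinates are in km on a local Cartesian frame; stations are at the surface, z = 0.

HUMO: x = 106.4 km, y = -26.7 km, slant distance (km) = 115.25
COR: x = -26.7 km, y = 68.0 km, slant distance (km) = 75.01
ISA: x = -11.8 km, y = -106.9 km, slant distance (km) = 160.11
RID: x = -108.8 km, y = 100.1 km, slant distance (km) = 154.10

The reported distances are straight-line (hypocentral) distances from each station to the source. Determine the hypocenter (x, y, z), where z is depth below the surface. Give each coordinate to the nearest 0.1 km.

Each station gives a sphere (x−x_i)² + (y−y_i)² + z² = d_i² (stations at z=0).
Subtracting the HUMO sphere from COR and ISA: z² cancels, leaving linear equations in x and y:
-266.2 x + 189.4 y = 959.10
-236.4 x − 160.4 y = -12819.65
Solving: x ≈ 25.999, y ≈ 41.605 km (keep extra digits for the depth step; rounded: 26.0, 41.6).
Then from the HUMO sphere: z² = 115.25² − (x − 106.4)² − (y + 26.7)² with x = 25.999, y = 41.605, so z ≈ 46.397 ≈ 46.4 km.

(26.0, 41.6, 46.4)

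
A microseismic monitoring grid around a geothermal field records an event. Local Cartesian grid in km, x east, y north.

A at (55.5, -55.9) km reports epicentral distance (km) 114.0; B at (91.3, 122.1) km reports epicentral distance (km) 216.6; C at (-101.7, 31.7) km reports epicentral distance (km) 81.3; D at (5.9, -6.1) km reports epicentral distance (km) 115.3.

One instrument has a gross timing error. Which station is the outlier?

D

Solve using three stations at a time. Using A, B, C (subtract circle equations pairwise → linear system) gives (x, y) ≈ (-56.7, -36.0).
Distances from that point to each station vs reported:
  A: calculated 114.0 vs reported 114.0 → residual 0.0 km
  B: calculated 216.6 vs reported 216.6 → residual 0.0 km
  C: calculated 81.3 vs reported 81.3 → residual 0.0 km
  D: calculated 69.4 vs reported 115.3 → residual 45.9 km
A, B, C are mutually consistent (residuals ≈ 0); D is off by 45.9 km.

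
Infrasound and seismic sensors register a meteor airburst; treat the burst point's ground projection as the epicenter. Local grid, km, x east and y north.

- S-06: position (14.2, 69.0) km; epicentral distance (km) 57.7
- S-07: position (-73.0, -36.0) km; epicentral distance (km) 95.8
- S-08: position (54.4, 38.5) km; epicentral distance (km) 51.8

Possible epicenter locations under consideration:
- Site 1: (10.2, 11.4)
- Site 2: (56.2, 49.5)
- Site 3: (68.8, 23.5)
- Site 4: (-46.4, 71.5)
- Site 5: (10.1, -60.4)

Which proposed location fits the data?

Site 1

For each candidate, compare |candidate − station| to the reported distance:
Site 1: residuals S-06 0.0, S-07 0.0, S-08 0.0 → max 0.0 km
Site 2: residuals S-06 11.4, S-07 59.1, S-08 40.7 → max 59.1 km
Site 3: residuals S-06 13.4, S-07 58.0, S-08 31.0 → max 58.0 km
Site 4: residuals S-06 3.0, S-07 14.9, S-08 54.3 → max 54.3 km
Site 5: residuals S-06 71.8, S-07 9.2, S-08 56.6 → max 71.8 km
Only Site 1 has all residuals ≈ 0.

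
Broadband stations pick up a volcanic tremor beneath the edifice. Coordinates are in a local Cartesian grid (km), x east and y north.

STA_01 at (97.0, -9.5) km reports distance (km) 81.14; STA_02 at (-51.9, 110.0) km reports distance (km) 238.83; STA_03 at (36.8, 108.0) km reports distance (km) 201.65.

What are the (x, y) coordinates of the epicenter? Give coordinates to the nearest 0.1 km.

x ≈ 80.3 km, y ≈ -88.9 km

Circle about each station: (x − 97.0)² + (y + 9.5)² = 81.14²; (x + 51.9)² + (y − 110.0)² = 238.83²; (x − 36.8)² + (y − 108.0)² = 201.65².
Subtracting pairs of circle equations eliminates x²+y² and gives linear equations (the radical axes):
-297.8 x + 239.0 y = -45161.71
-120.4 x + 235.0 y = -30560.03
Solving the 2×2 system: x ≈ 80.3, y ≈ -88.9 km.
Check against STA_01 (with the unrounded x, y): √((x − 97.0)²+(y + 9.5)²) = 81.14 ≈ 81.14 km. ✓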